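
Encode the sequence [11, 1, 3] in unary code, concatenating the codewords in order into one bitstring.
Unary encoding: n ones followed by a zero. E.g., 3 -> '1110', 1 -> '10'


Encode each number as n ones followed by a terminating 0:
  11 -> 111111111110 (12 bits)
  1 -> 10 (2 bits)
  3 -> 1110 (4 bits)
Total length = 12 + 2 + 4 = 18 bits.

Unary([11, 1, 3]) = 111111111110101110 (18 bits)


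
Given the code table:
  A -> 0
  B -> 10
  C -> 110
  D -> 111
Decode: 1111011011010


Decoding:
111 -> D
10 -> B
110 -> C
110 -> C
10 -> B


Result: DBCCB


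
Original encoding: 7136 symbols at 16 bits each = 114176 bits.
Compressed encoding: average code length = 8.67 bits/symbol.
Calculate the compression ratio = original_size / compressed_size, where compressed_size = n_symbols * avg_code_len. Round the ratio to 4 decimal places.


original_size = n_symbols * orig_bits = 7136 * 16 = 114176 bits
compressed_size = n_symbols * avg_code_len = 7136 * 8.67 = 61869.12 bits
ratio = original_size / compressed_size = 114176 / 61869.12 = 1.8454

Compression ratio = 1.8454


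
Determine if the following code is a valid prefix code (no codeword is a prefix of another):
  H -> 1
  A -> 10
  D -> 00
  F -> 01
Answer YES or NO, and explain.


Checking each pair (does one codeword prefix another?):
  H='1' vs A='10': prefix -- VIOLATION

NO -- this is NOT a valid prefix code. H (1) is a prefix of A (10).


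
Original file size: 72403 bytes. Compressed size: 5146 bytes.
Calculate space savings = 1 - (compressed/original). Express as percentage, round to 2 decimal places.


ratio = compressed/original = 5146/72403 = 0.071074
savings = 1 - ratio = 1 - 0.071074 = 0.928926
as a percentage: 0.928926 * 100 = 92.89%

Space savings = 1 - 5146/72403 = 92.89%


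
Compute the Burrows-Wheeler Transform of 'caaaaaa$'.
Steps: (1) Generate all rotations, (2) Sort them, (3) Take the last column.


Rotations (sorted):
  0: $caaaaaa -> last char: a
  1: a$caaaaa -> last char: a
  2: aa$caaaa -> last char: a
  3: aaa$caaa -> last char: a
  4: aaaa$caa -> last char: a
  5: aaaaa$ca -> last char: a
  6: aaaaaa$c -> last char: c
  7: caaaaaa$ -> last char: $


BWT = aaaaaac$


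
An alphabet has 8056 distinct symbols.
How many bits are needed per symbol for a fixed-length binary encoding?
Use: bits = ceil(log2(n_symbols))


log2(8056) = 12.9758
Bracket: 2^12 = 4096 < 8056 <= 2^13 = 8192
So ceil(log2(8056)) = 13

bits = ceil(log2(8056)) = ceil(12.9758) = 13 bits


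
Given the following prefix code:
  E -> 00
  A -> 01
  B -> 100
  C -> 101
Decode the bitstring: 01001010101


Decoding step by step:
Bits 01 -> A
Bits 00 -> E
Bits 101 -> C
Bits 01 -> A
Bits 01 -> A


Decoded message: AECAA


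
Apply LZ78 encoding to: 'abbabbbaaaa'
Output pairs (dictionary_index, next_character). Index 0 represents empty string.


LZ78 encoding steps:
Dictionary: {0: ''}
Step 1: w='' (idx 0), next='a' -> output (0, 'a'), add 'a' as idx 1
Step 2: w='' (idx 0), next='b' -> output (0, 'b'), add 'b' as idx 2
Step 3: w='b' (idx 2), next='a' -> output (2, 'a'), add 'ba' as idx 3
Step 4: w='b' (idx 2), next='b' -> output (2, 'b'), add 'bb' as idx 4
Step 5: w='ba' (idx 3), next='a' -> output (3, 'a'), add 'baa' as idx 5
Step 6: w='a' (idx 1), next='a' -> output (1, 'a'), add 'aa' as idx 6


Encoded: [(0, 'a'), (0, 'b'), (2, 'a'), (2, 'b'), (3, 'a'), (1, 'a')]


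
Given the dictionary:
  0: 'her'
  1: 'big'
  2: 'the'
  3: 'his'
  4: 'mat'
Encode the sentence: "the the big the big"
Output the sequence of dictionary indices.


Look up each word in the dictionary:
  'the' -> 2
  'the' -> 2
  'big' -> 1
  'the' -> 2
  'big' -> 1

Encoded: [2, 2, 1, 2, 1]


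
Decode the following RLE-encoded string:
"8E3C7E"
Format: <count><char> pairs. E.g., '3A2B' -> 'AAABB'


Expanding each <count><char> pair:
  8E -> 'EEEEEEEE'
  3C -> 'CCC'
  7E -> 'EEEEEEE'

Decoded = EEEEEEEECCCEEEEEEE


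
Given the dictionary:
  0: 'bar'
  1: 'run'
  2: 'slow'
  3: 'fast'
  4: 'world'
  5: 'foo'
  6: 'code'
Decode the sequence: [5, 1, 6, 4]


Look up each index in the dictionary:
  5 -> 'foo'
  1 -> 'run'
  6 -> 'code'
  4 -> 'world'

Decoded: "foo run code world"


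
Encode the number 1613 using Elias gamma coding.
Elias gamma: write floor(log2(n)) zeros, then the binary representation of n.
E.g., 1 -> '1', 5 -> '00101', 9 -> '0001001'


num_bits = floor(log2(1613)) + 1 = 11
leading_zeros = num_bits - 1 = 10
binary(1613) = 11001001101

Elias gamma(1613) = '0000000000' + '11001001101' = 000000000011001001101 (21 bits)


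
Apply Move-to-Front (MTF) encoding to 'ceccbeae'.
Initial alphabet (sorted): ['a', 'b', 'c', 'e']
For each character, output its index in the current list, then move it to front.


MTF encoding:
'c': index 2 in ['a', 'b', 'c', 'e'] -> ['c', 'a', 'b', 'e']
'e': index 3 in ['c', 'a', 'b', 'e'] -> ['e', 'c', 'a', 'b']
'c': index 1 in ['e', 'c', 'a', 'b'] -> ['c', 'e', 'a', 'b']
'c': index 0 in ['c', 'e', 'a', 'b'] -> ['c', 'e', 'a', 'b']
'b': index 3 in ['c', 'e', 'a', 'b'] -> ['b', 'c', 'e', 'a']
'e': index 2 in ['b', 'c', 'e', 'a'] -> ['e', 'b', 'c', 'a']
'a': index 3 in ['e', 'b', 'c', 'a'] -> ['a', 'e', 'b', 'c']
'e': index 1 in ['a', 'e', 'b', 'c'] -> ['e', 'a', 'b', 'c']


Output: [2, 3, 1, 0, 3, 2, 3, 1]


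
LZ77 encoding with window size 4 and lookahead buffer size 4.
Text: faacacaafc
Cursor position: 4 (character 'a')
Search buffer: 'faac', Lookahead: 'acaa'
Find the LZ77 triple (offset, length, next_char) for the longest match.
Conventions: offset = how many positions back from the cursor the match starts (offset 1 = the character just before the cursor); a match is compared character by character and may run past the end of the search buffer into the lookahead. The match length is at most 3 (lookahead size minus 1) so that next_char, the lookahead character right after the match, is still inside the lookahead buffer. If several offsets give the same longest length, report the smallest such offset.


Try each offset into the search buffer:
  offset=1 (pos 3, char 'c'): match length 0
  offset=2 (pos 2, char 'a'): match length 3
  offset=3 (pos 1, char 'a'): match length 1
  offset=4 (pos 0, char 'f'): match length 0
Longest match has length 3 at offset 2.
next_char = character at position 4 + 3 = 7 -> 'a'

Best match: offset=2, length=3 (matching 'aca' starting at position 2)
LZ77 triple: (2, 3, 'a')


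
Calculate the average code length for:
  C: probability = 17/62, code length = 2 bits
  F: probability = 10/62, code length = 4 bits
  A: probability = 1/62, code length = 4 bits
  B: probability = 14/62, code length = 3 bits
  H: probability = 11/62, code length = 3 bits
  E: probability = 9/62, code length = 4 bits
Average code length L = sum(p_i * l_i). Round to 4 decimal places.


Weighted contributions p_i * l_i:
  C: (17/62) * 2 = 34/62
  F: (10/62) * 4 = 40/62
  A: (1/62) * 4 = 4/62
  B: (14/62) * 3 = 42/62
  H: (11/62) * 3 = 33/62
  E: (9/62) * 4 = 36/62
Sum = (34 + 40 + 4 + 42 + 33 + 36)/62 = 189/62

L = 189/62 = 3.0484 bits/symbol


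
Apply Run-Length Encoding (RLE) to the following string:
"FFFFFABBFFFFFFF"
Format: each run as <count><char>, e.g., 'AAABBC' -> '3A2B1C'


Scanning runs left to right:
  i=0: run of 'F' x 5 -> '5F'
  i=5: run of 'A' x 1 -> '1A'
  i=6: run of 'B' x 2 -> '2B'
  i=8: run of 'F' x 7 -> '7F'

RLE = 5F1A2B7F


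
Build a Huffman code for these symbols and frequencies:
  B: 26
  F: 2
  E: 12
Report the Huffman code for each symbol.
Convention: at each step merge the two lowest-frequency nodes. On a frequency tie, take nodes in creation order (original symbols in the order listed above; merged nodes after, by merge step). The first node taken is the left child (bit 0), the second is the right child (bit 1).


Huffman tree construction:
Step 1: Merge F(2) + E(12) = 14
Step 2: Merge (F+E)(14) + B(26) = 40
Read each symbol's code off the tree from the root (left child = 0, right child = 1).

Codes:
  B: 1 (length 1)
  F: 00 (length 2)
  E: 01 (length 2)
Average code length: 54/40 = 1.3500 bits/symbol


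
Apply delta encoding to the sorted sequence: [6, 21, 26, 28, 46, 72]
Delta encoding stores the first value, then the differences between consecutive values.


First value: 6
Deltas:
  21 - 6 = 15
  26 - 21 = 5
  28 - 26 = 2
  46 - 28 = 18
  72 - 46 = 26


Delta encoded: [6, 15, 5, 2, 18, 26]


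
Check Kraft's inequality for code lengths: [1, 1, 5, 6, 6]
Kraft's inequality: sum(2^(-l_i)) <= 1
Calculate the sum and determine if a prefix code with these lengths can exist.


Sum = 2^(-1) + 2^(-1) + 2^(-5) + 2^(-6) + 2^(-6)
    = 0.5 + 0.5 + 0.03125 + 0.015625 + 0.015625
    = 68/64 = 1.0625
Since 1.0625 > 1, Kraft's inequality is NOT satisfied.
A prefix code with these lengths CANNOT exist.

Kraft sum = 1.0625. Not satisfied.


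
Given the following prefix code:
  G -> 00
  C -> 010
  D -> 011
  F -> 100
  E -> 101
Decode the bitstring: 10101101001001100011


Decoding step by step:
Bits 101 -> E
Bits 011 -> D
Bits 010 -> C
Bits 010 -> C
Bits 011 -> D
Bits 00 -> G
Bits 011 -> D


Decoded message: EDCCDGD


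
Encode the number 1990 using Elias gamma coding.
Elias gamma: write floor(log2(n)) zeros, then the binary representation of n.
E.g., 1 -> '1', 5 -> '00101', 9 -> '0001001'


num_bits = floor(log2(1990)) + 1 = 11
leading_zeros = num_bits - 1 = 10
binary(1990) = 11111000110

Elias gamma(1990) = '0000000000' + '11111000110' = 000000000011111000110 (21 bits)


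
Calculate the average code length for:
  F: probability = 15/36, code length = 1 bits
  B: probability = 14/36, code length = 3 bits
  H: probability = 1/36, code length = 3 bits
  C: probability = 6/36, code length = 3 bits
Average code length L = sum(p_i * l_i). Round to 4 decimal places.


Weighted contributions p_i * l_i:
  F: (15/36) * 1 = 15/36
  B: (14/36) * 3 = 42/36
  H: (1/36) * 3 = 3/36
  C: (6/36) * 3 = 18/36
Sum = (15 + 42 + 3 + 18)/36 = 78/36

L = 78/36 = 2.1667 bits/symbol


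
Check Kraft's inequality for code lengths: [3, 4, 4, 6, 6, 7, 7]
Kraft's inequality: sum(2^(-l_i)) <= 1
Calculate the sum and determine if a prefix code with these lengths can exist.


Sum = 2^(-3) + 2^(-4) + 2^(-4) + 2^(-6) + 2^(-6) + 2^(-7) + 2^(-7)
    = 0.125 + 0.0625 + 0.0625 + 0.015625 + 0.015625 + 0.0078125 + 0.0078125
    = 38/128 = 0.296875
Since 0.296875 <= 1, Kraft's inequality IS satisfied.
A prefix code with these lengths CAN exist.

Kraft sum = 0.296875. Satisfied.


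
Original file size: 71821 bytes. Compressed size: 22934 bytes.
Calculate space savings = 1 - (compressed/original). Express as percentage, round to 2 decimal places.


ratio = compressed/original = 22934/71821 = 0.319322
savings = 1 - ratio = 1 - 0.319322 = 0.680678
as a percentage: 0.680678 * 100 = 68.07%

Space savings = 1 - 22934/71821 = 68.07%


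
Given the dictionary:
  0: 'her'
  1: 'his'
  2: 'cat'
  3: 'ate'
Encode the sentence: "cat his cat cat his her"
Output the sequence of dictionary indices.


Look up each word in the dictionary:
  'cat' -> 2
  'his' -> 1
  'cat' -> 2
  'cat' -> 2
  'his' -> 1
  'her' -> 0

Encoded: [2, 1, 2, 2, 1, 0]


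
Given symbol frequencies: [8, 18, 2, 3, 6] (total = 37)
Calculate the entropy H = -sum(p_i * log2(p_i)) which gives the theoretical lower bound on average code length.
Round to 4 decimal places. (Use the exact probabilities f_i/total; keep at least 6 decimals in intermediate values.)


Per-symbol terms -p_i * log2(p_i) with p_i = f_i/37:
  p = 8/37 = 0.216216: log2(p) = -2.209453, -p*log2(p) = 0.477720
  p = 18/37 = 0.486486: log2(p) = -1.039528, -p*log2(p) = 0.505717
  p = 2/37 = 0.054054: log2(p) = -4.209453, -p*log2(p) = 0.227538
  p = 3/37 = 0.081081: log2(p) = -3.624491, -p*log2(p) = 0.293878
  p = 6/37 = 0.162162: log2(p) = -2.624491, -p*log2(p) = 0.425593
H = 0.477720 + 0.505717 + 0.227538 + 0.293878 + 0.425593 = 1.930446

H = 1.9304 bits/symbol


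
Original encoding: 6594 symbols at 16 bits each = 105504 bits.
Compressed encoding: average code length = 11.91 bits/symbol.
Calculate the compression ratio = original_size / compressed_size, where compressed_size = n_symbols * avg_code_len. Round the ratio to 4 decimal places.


original_size = n_symbols * orig_bits = 6594 * 16 = 105504 bits
compressed_size = n_symbols * avg_code_len = 6594 * 11.91 = 78534.54 bits
ratio = original_size / compressed_size = 105504 / 78534.54 = 1.3434

Compression ratio = 1.3434


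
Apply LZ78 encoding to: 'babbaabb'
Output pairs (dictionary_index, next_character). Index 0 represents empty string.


LZ78 encoding steps:
Dictionary: {0: ''}
Step 1: w='' (idx 0), next='b' -> output (0, 'b'), add 'b' as idx 1
Step 2: w='' (idx 0), next='a' -> output (0, 'a'), add 'a' as idx 2
Step 3: w='b' (idx 1), next='b' -> output (1, 'b'), add 'bb' as idx 3
Step 4: w='a' (idx 2), next='a' -> output (2, 'a'), add 'aa' as idx 4
Step 5: w='bb' (idx 3), end of input -> output (3, '')


Encoded: [(0, 'b'), (0, 'a'), (1, 'b'), (2, 'a'), (3, '')]


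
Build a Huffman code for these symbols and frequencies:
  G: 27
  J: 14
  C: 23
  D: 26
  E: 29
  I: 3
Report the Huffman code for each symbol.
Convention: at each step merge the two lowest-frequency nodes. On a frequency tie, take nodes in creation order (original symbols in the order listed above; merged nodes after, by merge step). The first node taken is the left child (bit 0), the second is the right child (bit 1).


Huffman tree construction:
Step 1: Merge I(3) + J(14) = 17
Step 2: Merge (I+J)(17) + C(23) = 40
Step 3: Merge D(26) + G(27) = 53
Step 4: Merge E(29) + ((I+J)+C)(40) = 69
Step 5: Merge (D+G)(53) + (E+((I+J)+C))(69) = 122
Read each symbol's code off the tree from the root (left child = 0, right child = 1).

Codes:
  G: 01 (length 2)
  J: 1101 (length 4)
  C: 111 (length 3)
  D: 00 (length 2)
  E: 10 (length 2)
  I: 1100 (length 4)
Average code length: 301/122 = 2.4672 bits/symbol


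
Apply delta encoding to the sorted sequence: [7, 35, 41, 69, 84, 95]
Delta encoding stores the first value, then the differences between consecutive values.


First value: 7
Deltas:
  35 - 7 = 28
  41 - 35 = 6
  69 - 41 = 28
  84 - 69 = 15
  95 - 84 = 11


Delta encoded: [7, 28, 6, 28, 15, 11]


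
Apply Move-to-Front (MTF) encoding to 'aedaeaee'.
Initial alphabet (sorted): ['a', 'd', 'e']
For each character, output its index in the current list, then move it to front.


MTF encoding:
'a': index 0 in ['a', 'd', 'e'] -> ['a', 'd', 'e']
'e': index 2 in ['a', 'd', 'e'] -> ['e', 'a', 'd']
'd': index 2 in ['e', 'a', 'd'] -> ['d', 'e', 'a']
'a': index 2 in ['d', 'e', 'a'] -> ['a', 'd', 'e']
'e': index 2 in ['a', 'd', 'e'] -> ['e', 'a', 'd']
'a': index 1 in ['e', 'a', 'd'] -> ['a', 'e', 'd']
'e': index 1 in ['a', 'e', 'd'] -> ['e', 'a', 'd']
'e': index 0 in ['e', 'a', 'd'] -> ['e', 'a', 'd']


Output: [0, 2, 2, 2, 2, 1, 1, 0]


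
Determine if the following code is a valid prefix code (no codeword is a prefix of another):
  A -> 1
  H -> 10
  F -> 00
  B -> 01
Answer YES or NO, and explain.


Checking each pair (does one codeword prefix another?):
  A='1' vs H='10': prefix -- VIOLATION

NO -- this is NOT a valid prefix code. A (1) is a prefix of H (10).


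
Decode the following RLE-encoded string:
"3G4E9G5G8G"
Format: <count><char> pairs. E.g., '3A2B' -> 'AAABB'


Expanding each <count><char> pair:
  3G -> 'GGG'
  4E -> 'EEEE'
  9G -> 'GGGGGGGGG'
  5G -> 'GGGGG'
  8G -> 'GGGGGGGG'

Decoded = GGGEEEEGGGGGGGGGGGGGGGGGGGGGG


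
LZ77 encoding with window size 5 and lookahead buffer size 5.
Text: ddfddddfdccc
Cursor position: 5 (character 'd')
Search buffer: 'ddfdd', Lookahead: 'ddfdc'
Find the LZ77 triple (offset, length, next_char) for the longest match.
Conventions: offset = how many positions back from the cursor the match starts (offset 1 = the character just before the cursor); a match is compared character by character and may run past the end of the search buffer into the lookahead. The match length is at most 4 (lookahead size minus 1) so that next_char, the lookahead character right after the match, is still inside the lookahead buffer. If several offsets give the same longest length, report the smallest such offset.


Try each offset into the search buffer:
  offset=1 (pos 4, char 'd'): match length 2
  offset=2 (pos 3, char 'd'): match length 2
  offset=3 (pos 2, char 'f'): match length 0
  offset=4 (pos 1, char 'd'): match length 1
  offset=5 (pos 0, char 'd'): match length 4
Longest match has length 4 at offset 5.
next_char = character at position 5 + 4 = 9 -> 'c'

Best match: offset=5, length=4 (matching 'ddfd' starting at position 0)
LZ77 triple: (5, 4, 'c')


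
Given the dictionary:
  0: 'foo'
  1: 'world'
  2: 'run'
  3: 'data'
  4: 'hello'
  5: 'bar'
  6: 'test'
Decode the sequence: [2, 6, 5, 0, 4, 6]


Look up each index in the dictionary:
  2 -> 'run'
  6 -> 'test'
  5 -> 'bar'
  0 -> 'foo'
  4 -> 'hello'
  6 -> 'test'

Decoded: "run test bar foo hello test"


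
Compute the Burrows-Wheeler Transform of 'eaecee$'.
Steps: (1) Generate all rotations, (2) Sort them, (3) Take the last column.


Rotations (sorted):
  0: $eaecee -> last char: e
  1: aecee$e -> last char: e
  2: cee$eae -> last char: e
  3: e$eaece -> last char: e
  4: eaecee$ -> last char: $
  5: ecee$ea -> last char: a
  6: ee$eaec -> last char: c


BWT = eeee$ac


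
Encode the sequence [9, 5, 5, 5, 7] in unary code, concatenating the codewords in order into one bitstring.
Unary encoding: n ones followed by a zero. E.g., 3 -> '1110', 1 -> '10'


Encode each number as n ones followed by a terminating 0:
  9 -> 1111111110 (10 bits)
  5 -> 111110 (6 bits)
  5 -> 111110 (6 bits)
  5 -> 111110 (6 bits)
  7 -> 11111110 (8 bits)
Total length = 10 + 6 + 6 + 6 + 8 = 36 bits.

Unary([9, 5, 5, 5, 7]) = 111111111011111011111011111011111110 (36 bits)


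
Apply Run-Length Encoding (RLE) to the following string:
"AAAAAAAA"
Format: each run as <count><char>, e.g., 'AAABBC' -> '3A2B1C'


Scanning runs left to right:
  i=0: run of 'A' x 8 -> '8A'

RLE = 8A


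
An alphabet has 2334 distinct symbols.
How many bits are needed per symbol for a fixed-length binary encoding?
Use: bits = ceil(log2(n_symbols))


log2(2334) = 11.1886
Bracket: 2^11 = 2048 < 2334 <= 2^12 = 4096
So ceil(log2(2334)) = 12

bits = ceil(log2(2334)) = ceil(11.1886) = 12 bits


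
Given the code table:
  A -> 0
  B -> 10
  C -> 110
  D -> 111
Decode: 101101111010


Decoding:
10 -> B
110 -> C
111 -> D
10 -> B
10 -> B


Result: BCDBB


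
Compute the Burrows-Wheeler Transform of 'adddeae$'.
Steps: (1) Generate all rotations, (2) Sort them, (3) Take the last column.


Rotations (sorted):
  0: $adddeae -> last char: e
  1: adddeae$ -> last char: $
  2: ae$addde -> last char: e
  3: dddeae$a -> last char: a
  4: ddeae$ad -> last char: d
  5: deae$add -> last char: d
  6: e$adddea -> last char: a
  7: eae$addd -> last char: d


BWT = e$eaddad


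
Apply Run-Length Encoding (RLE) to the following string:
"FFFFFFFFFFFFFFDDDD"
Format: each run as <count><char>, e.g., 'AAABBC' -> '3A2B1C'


Scanning runs left to right:
  i=0: run of 'F' x 14 -> '14F'
  i=14: run of 'D' x 4 -> '4D'

RLE = 14F4D


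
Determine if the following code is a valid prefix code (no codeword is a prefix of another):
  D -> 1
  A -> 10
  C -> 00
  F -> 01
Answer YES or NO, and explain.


Checking each pair (does one codeword prefix another?):
  D='1' vs A='10': prefix -- VIOLATION

NO -- this is NOT a valid prefix code. D (1) is a prefix of A (10).


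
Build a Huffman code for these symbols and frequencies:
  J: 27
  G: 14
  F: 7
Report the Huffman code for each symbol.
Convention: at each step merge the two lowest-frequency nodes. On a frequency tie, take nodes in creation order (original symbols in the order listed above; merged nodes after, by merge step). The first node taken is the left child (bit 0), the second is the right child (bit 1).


Huffman tree construction:
Step 1: Merge F(7) + G(14) = 21
Step 2: Merge (F+G)(21) + J(27) = 48
Read each symbol's code off the tree from the root (left child = 0, right child = 1).

Codes:
  J: 1 (length 1)
  G: 01 (length 2)
  F: 00 (length 2)
Average code length: 69/48 = 1.4375 bits/symbol


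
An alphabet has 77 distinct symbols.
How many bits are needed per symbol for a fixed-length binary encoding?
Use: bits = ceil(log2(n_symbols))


log2(77) = 6.2668
Bracket: 2^6 = 64 < 77 <= 2^7 = 128
So ceil(log2(77)) = 7

bits = ceil(log2(77)) = ceil(6.2668) = 7 bits


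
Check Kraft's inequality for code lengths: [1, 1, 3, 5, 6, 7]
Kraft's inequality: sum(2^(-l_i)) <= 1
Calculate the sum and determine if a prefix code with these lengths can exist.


Sum = 2^(-1) + 2^(-1) + 2^(-3) + 2^(-5) + 2^(-6) + 2^(-7)
    = 0.5 + 0.5 + 0.125 + 0.03125 + 0.015625 + 0.0078125
    = 151/128 = 1.1796875
Since 1.1796875 > 1, Kraft's inequality is NOT satisfied.
A prefix code with these lengths CANNOT exist.

Kraft sum = 1.1796875. Not satisfied.


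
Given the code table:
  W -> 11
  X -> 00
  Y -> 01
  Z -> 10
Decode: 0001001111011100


Decoding:
00 -> X
01 -> Y
00 -> X
11 -> W
11 -> W
01 -> Y
11 -> W
00 -> X


Result: XYXWWYWX


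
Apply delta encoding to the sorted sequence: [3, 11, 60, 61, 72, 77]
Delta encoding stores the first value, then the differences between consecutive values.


First value: 3
Deltas:
  11 - 3 = 8
  60 - 11 = 49
  61 - 60 = 1
  72 - 61 = 11
  77 - 72 = 5


Delta encoded: [3, 8, 49, 1, 11, 5]


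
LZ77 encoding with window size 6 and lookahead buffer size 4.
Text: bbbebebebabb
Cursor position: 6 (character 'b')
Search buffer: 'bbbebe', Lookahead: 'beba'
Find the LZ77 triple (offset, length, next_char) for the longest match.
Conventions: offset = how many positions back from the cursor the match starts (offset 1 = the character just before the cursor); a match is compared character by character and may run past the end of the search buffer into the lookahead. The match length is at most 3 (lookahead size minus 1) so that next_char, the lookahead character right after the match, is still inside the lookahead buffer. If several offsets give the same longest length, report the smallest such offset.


Try each offset into the search buffer:
  offset=1 (pos 5, char 'e'): match length 0
  offset=2 (pos 4, char 'b'): match length 3
  offset=3 (pos 3, char 'e'): match length 0
  offset=4 (pos 2, char 'b'): match length 3
  offset=5 (pos 1, char 'b'): match length 1
  offset=6 (pos 0, char 'b'): match length 1
Longest match has length 3, found at offsets 2, 4; take the smallest, offset 2.
next_char = character at position 6 + 3 = 9 -> 'a'

Best match: offset=2, length=3 (matching 'beb' starting at position 4)
LZ77 triple: (2, 3, 'a')


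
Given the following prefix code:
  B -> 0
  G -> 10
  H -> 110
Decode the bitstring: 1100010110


Decoding step by step:
Bits 110 -> H
Bits 0 -> B
Bits 0 -> B
Bits 10 -> G
Bits 110 -> H


Decoded message: HBBGH


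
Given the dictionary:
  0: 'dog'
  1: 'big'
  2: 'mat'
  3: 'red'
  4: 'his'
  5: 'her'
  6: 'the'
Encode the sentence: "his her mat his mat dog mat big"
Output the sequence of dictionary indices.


Look up each word in the dictionary:
  'his' -> 4
  'her' -> 5
  'mat' -> 2
  'his' -> 4
  'mat' -> 2
  'dog' -> 0
  'mat' -> 2
  'big' -> 1

Encoded: [4, 5, 2, 4, 2, 0, 2, 1]


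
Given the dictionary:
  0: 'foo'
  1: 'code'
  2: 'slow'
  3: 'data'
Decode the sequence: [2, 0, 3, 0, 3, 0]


Look up each index in the dictionary:
  2 -> 'slow'
  0 -> 'foo'
  3 -> 'data'
  0 -> 'foo'
  3 -> 'data'
  0 -> 'foo'

Decoded: "slow foo data foo data foo"


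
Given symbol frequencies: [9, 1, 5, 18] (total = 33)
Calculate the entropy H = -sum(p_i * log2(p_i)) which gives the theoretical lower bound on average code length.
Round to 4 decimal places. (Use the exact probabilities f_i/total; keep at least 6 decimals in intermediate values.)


Per-symbol terms -p_i * log2(p_i) with p_i = f_i/33:
  p = 9/33 = 0.272727: log2(p) = -1.874469, -p*log2(p) = 0.511219
  p = 1/33 = 0.030303: log2(p) = -5.044394, -p*log2(p) = 0.152860
  p = 5/33 = 0.151515: log2(p) = -2.722466, -p*log2(p) = 0.412495
  p = 18/33 = 0.545455: log2(p) = -0.874469, -p*log2(p) = 0.476983
H = 0.511219 + 0.152860 + 0.412495 + 0.476983 = 1.553557

H = 1.5536 bits/symbol


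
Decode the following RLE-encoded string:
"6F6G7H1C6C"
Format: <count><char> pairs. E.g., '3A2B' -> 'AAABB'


Expanding each <count><char> pair:
  6F -> 'FFFFFF'
  6G -> 'GGGGGG'
  7H -> 'HHHHHHH'
  1C -> 'C'
  6C -> 'CCCCCC'

Decoded = FFFFFFGGGGGGHHHHHHHCCCCCCC


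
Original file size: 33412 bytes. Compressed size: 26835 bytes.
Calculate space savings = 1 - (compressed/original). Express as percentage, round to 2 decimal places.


ratio = compressed/original = 26835/33412 = 0.803155
savings = 1 - ratio = 1 - 0.803155 = 0.196845
as a percentage: 0.196845 * 100 = 19.68%

Space savings = 1 - 26835/33412 = 19.68%


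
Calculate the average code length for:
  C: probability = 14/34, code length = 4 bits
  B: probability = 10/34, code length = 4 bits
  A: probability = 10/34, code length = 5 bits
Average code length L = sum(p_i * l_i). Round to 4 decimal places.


Weighted contributions p_i * l_i:
  C: (14/34) * 4 = 56/34
  B: (10/34) * 4 = 40/34
  A: (10/34) * 5 = 50/34
Sum = (56 + 40 + 50)/34 = 146/34

L = 146/34 = 4.2941 bits/symbol


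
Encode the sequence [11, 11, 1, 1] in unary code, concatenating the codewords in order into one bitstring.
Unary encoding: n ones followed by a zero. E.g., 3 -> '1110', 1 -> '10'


Encode each number as n ones followed by a terminating 0:
  11 -> 111111111110 (12 bits)
  11 -> 111111111110 (12 bits)
  1 -> 10 (2 bits)
  1 -> 10 (2 bits)
Total length = 12 + 12 + 2 + 2 = 28 bits.

Unary([11, 11, 1, 1]) = 1111111111101111111111101010 (28 bits)


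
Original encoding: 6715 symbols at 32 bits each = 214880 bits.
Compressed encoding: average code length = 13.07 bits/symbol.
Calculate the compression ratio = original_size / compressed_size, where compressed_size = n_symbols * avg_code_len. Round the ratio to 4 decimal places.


original_size = n_symbols * orig_bits = 6715 * 32 = 214880 bits
compressed_size = n_symbols * avg_code_len = 6715 * 13.07 = 87765.05 bits
ratio = original_size / compressed_size = 214880 / 87765.05 = 2.4484

Compression ratio = 2.4484


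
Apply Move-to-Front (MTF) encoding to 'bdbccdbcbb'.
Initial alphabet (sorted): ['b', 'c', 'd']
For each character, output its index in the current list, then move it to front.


MTF encoding:
'b': index 0 in ['b', 'c', 'd'] -> ['b', 'c', 'd']
'd': index 2 in ['b', 'c', 'd'] -> ['d', 'b', 'c']
'b': index 1 in ['d', 'b', 'c'] -> ['b', 'd', 'c']
'c': index 2 in ['b', 'd', 'c'] -> ['c', 'b', 'd']
'c': index 0 in ['c', 'b', 'd'] -> ['c', 'b', 'd']
'd': index 2 in ['c', 'b', 'd'] -> ['d', 'c', 'b']
'b': index 2 in ['d', 'c', 'b'] -> ['b', 'd', 'c']
'c': index 2 in ['b', 'd', 'c'] -> ['c', 'b', 'd']
'b': index 1 in ['c', 'b', 'd'] -> ['b', 'c', 'd']
'b': index 0 in ['b', 'c', 'd'] -> ['b', 'c', 'd']


Output: [0, 2, 1, 2, 0, 2, 2, 2, 1, 0]


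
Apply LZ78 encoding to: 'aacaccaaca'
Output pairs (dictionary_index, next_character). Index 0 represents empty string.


LZ78 encoding steps:
Dictionary: {0: ''}
Step 1: w='' (idx 0), next='a' -> output (0, 'a'), add 'a' as idx 1
Step 2: w='a' (idx 1), next='c' -> output (1, 'c'), add 'ac' as idx 2
Step 3: w='ac' (idx 2), next='c' -> output (2, 'c'), add 'acc' as idx 3
Step 4: w='a' (idx 1), next='a' -> output (1, 'a'), add 'aa' as idx 4
Step 5: w='' (idx 0), next='c' -> output (0, 'c'), add 'c' as idx 5
Step 6: w='a' (idx 1), end of input -> output (1, '')


Encoded: [(0, 'a'), (1, 'c'), (2, 'c'), (1, 'a'), (0, 'c'), (1, '')]


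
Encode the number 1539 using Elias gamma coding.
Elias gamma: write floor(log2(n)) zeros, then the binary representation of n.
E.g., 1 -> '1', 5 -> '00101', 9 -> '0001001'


num_bits = floor(log2(1539)) + 1 = 11
leading_zeros = num_bits - 1 = 10
binary(1539) = 11000000011

Elias gamma(1539) = '0000000000' + '11000000011' = 000000000011000000011 (21 bits)


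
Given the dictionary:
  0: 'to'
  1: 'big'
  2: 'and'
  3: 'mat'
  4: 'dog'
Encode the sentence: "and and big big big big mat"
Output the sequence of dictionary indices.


Look up each word in the dictionary:
  'and' -> 2
  'and' -> 2
  'big' -> 1
  'big' -> 1
  'big' -> 1
  'big' -> 1
  'mat' -> 3

Encoded: [2, 2, 1, 1, 1, 1, 3]


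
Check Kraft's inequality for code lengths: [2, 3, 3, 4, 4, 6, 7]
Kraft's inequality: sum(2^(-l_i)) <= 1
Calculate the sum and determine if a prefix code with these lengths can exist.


Sum = 2^(-2) + 2^(-3) + 2^(-3) + 2^(-4) + 2^(-4) + 2^(-6) + 2^(-7)
    = 0.25 + 0.125 + 0.125 + 0.0625 + 0.0625 + 0.015625 + 0.0078125
    = 83/128 = 0.6484375
Since 0.6484375 <= 1, Kraft's inequality IS satisfied.
A prefix code with these lengths CAN exist.

Kraft sum = 0.6484375. Satisfied.


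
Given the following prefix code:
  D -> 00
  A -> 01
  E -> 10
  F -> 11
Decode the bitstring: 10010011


Decoding step by step:
Bits 10 -> E
Bits 01 -> A
Bits 00 -> D
Bits 11 -> F


Decoded message: EADF


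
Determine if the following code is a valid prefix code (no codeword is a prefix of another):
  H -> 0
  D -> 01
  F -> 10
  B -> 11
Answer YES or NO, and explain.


Checking each pair (does one codeword prefix another?):
  H='0' vs D='01': prefix -- VIOLATION

NO -- this is NOT a valid prefix code. H (0) is a prefix of D (01).


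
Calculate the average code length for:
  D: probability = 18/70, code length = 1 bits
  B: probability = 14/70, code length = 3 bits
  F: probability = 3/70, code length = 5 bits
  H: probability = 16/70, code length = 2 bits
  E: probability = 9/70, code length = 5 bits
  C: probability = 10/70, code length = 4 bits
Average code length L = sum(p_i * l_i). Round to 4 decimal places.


Weighted contributions p_i * l_i:
  D: (18/70) * 1 = 18/70
  B: (14/70) * 3 = 42/70
  F: (3/70) * 5 = 15/70
  H: (16/70) * 2 = 32/70
  E: (9/70) * 5 = 45/70
  C: (10/70) * 4 = 40/70
Sum = (18 + 42 + 15 + 32 + 45 + 40)/70 = 192/70

L = 192/70 = 2.7429 bits/symbol


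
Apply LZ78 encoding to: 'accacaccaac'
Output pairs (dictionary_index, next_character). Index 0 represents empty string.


LZ78 encoding steps:
Dictionary: {0: ''}
Step 1: w='' (idx 0), next='a' -> output (0, 'a'), add 'a' as idx 1
Step 2: w='' (idx 0), next='c' -> output (0, 'c'), add 'c' as idx 2
Step 3: w='c' (idx 2), next='a' -> output (2, 'a'), add 'ca' as idx 3
Step 4: w='ca' (idx 3), next='c' -> output (3, 'c'), add 'cac' as idx 4
Step 5: w='ca' (idx 3), next='a' -> output (3, 'a'), add 'caa' as idx 5
Step 6: w='c' (idx 2), end of input -> output (2, '')


Encoded: [(0, 'a'), (0, 'c'), (2, 'a'), (3, 'c'), (3, 'a'), (2, '')]


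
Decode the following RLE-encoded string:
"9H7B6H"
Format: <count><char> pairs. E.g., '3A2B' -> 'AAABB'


Expanding each <count><char> pair:
  9H -> 'HHHHHHHHH'
  7B -> 'BBBBBBB'
  6H -> 'HHHHHH'

Decoded = HHHHHHHHHBBBBBBBHHHHHH


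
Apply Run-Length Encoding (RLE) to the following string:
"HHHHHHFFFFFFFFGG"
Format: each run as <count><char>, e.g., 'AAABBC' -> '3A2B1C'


Scanning runs left to right:
  i=0: run of 'H' x 6 -> '6H'
  i=6: run of 'F' x 8 -> '8F'
  i=14: run of 'G' x 2 -> '2G'

RLE = 6H8F2G


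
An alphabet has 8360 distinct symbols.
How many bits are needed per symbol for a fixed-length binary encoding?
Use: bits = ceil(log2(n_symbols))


log2(8360) = 13.0293
Bracket: 2^13 = 8192 < 8360 <= 2^14 = 16384
So ceil(log2(8360)) = 14

bits = ceil(log2(8360)) = ceil(13.0293) = 14 bits


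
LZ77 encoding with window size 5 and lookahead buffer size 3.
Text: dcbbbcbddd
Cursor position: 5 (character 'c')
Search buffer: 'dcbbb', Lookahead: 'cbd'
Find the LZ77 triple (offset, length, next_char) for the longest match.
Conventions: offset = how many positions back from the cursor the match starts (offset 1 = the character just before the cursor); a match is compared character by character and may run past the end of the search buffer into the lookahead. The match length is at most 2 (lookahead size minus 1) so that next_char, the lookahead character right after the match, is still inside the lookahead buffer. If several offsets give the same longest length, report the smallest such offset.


Try each offset into the search buffer:
  offset=1 (pos 4, char 'b'): match length 0
  offset=2 (pos 3, char 'b'): match length 0
  offset=3 (pos 2, char 'b'): match length 0
  offset=4 (pos 1, char 'c'): match length 2
  offset=5 (pos 0, char 'd'): match length 0
Longest match has length 2 at offset 4.
next_char = character at position 5 + 2 = 7 -> 'd'

Best match: offset=4, length=2 (matching 'cb' starting at position 1)
LZ77 triple: (4, 2, 'd')


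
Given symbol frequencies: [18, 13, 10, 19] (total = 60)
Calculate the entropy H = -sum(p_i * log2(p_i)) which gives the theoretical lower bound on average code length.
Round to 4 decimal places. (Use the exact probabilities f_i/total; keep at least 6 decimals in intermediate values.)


Per-symbol terms -p_i * log2(p_i) with p_i = f_i/60:
  p = 18/60 = 0.300000: log2(p) = -1.736966, -p*log2(p) = 0.521090
  p = 13/60 = 0.216667: log2(p) = -2.206451, -p*log2(p) = 0.478064
  p = 10/60 = 0.166667: log2(p) = -2.584963, -p*log2(p) = 0.430827
  p = 19/60 = 0.316667: log2(p) = -1.658963, -p*log2(p) = 0.525338
H = 0.521090 + 0.478064 + 0.430827 + 0.525338 = 1.955319

H = 1.9553 bits/symbol


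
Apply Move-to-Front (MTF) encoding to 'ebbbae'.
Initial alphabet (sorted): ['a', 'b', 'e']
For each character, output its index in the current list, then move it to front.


MTF encoding:
'e': index 2 in ['a', 'b', 'e'] -> ['e', 'a', 'b']
'b': index 2 in ['e', 'a', 'b'] -> ['b', 'e', 'a']
'b': index 0 in ['b', 'e', 'a'] -> ['b', 'e', 'a']
'b': index 0 in ['b', 'e', 'a'] -> ['b', 'e', 'a']
'a': index 2 in ['b', 'e', 'a'] -> ['a', 'b', 'e']
'e': index 2 in ['a', 'b', 'e'] -> ['e', 'a', 'b']


Output: [2, 2, 0, 0, 2, 2]


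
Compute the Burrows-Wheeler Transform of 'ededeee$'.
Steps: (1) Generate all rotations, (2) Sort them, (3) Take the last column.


Rotations (sorted):
  0: $ededeee -> last char: e
  1: dedeee$e -> last char: e
  2: deee$ede -> last char: e
  3: e$ededee -> last char: e
  4: ededeee$ -> last char: $
  5: edeee$ed -> last char: d
  6: ee$edede -> last char: e
  7: eee$eded -> last char: d


BWT = eeee$ded


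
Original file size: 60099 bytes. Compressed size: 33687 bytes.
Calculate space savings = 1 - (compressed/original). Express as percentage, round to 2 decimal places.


ratio = compressed/original = 33687/60099 = 0.560525
savings = 1 - ratio = 1 - 0.560525 = 0.439475
as a percentage: 0.439475 * 100 = 43.95%

Space savings = 1 - 33687/60099 = 43.95%


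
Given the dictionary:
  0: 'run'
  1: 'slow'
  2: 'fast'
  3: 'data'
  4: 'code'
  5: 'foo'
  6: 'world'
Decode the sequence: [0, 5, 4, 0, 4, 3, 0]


Look up each index in the dictionary:
  0 -> 'run'
  5 -> 'foo'
  4 -> 'code'
  0 -> 'run'
  4 -> 'code'
  3 -> 'data'
  0 -> 'run'

Decoded: "run foo code run code data run"


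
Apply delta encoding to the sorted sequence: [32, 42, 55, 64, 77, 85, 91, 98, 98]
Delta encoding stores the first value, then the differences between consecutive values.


First value: 32
Deltas:
  42 - 32 = 10
  55 - 42 = 13
  64 - 55 = 9
  77 - 64 = 13
  85 - 77 = 8
  91 - 85 = 6
  98 - 91 = 7
  98 - 98 = 0


Delta encoded: [32, 10, 13, 9, 13, 8, 6, 7, 0]


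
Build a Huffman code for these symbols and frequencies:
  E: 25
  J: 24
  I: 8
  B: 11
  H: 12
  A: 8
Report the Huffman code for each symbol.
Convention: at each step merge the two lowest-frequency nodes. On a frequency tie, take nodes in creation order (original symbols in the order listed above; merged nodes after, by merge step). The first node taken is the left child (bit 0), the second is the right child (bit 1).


Huffman tree construction:
Step 1: Merge I(8) + A(8) = 16
Step 2: Merge B(11) + H(12) = 23
Step 3: Merge (I+A)(16) + (B+H)(23) = 39
Step 4: Merge J(24) + E(25) = 49
Step 5: Merge ((I+A)+(B+H))(39) + (J+E)(49) = 88
Read each symbol's code off the tree from the root (left child = 0, right child = 1).

Codes:
  E: 11 (length 2)
  J: 10 (length 2)
  I: 000 (length 3)
  B: 010 (length 3)
  H: 011 (length 3)
  A: 001 (length 3)
Average code length: 215/88 = 2.4432 bits/symbol


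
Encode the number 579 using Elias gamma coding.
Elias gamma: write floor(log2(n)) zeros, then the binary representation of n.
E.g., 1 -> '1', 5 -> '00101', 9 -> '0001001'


num_bits = floor(log2(579)) + 1 = 10
leading_zeros = num_bits - 1 = 9
binary(579) = 1001000011

Elias gamma(579) = '000000000' + '1001000011' = 0000000001001000011 (19 bits)


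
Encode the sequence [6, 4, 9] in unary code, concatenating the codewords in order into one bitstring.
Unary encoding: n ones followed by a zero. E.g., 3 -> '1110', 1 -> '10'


Encode each number as n ones followed by a terminating 0:
  6 -> 1111110 (7 bits)
  4 -> 11110 (5 bits)
  9 -> 1111111110 (10 bits)
Total length = 7 + 5 + 10 = 22 bits.

Unary([6, 4, 9]) = 1111110111101111111110 (22 bits)


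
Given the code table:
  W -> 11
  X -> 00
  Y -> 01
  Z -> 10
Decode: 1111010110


Decoding:
11 -> W
11 -> W
01 -> Y
01 -> Y
10 -> Z


Result: WWYYZ


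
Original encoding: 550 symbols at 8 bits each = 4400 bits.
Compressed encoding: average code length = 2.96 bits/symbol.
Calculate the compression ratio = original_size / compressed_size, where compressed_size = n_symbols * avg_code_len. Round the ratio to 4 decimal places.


original_size = n_symbols * orig_bits = 550 * 8 = 4400 bits
compressed_size = n_symbols * avg_code_len = 550 * 2.96 = 1628.0 bits
ratio = original_size / compressed_size = 4400 / 1628.0 = 2.7027

Compression ratio = 2.7027


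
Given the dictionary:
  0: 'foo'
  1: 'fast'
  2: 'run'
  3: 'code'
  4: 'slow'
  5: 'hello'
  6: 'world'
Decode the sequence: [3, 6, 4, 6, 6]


Look up each index in the dictionary:
  3 -> 'code'
  6 -> 'world'
  4 -> 'slow'
  6 -> 'world'
  6 -> 'world'

Decoded: "code world slow world world"


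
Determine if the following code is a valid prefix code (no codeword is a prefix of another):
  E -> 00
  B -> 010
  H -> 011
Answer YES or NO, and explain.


Checking each pair (does one codeword prefix another?):
  E='00' vs B='010': no prefix
  E='00' vs H='011': no prefix
  B='010' vs E='00': no prefix
  B='010' vs H='011': no prefix
  H='011' vs E='00': no prefix
  H='011' vs B='010': no prefix
No violation found over all pairs.

YES -- this is a valid prefix code. No codeword is a prefix of any other codeword.


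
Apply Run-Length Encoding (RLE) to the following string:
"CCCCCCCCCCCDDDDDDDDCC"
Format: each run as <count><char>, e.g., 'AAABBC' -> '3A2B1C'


Scanning runs left to right:
  i=0: run of 'C' x 11 -> '11C'
  i=11: run of 'D' x 8 -> '8D'
  i=19: run of 'C' x 2 -> '2C'

RLE = 11C8D2C


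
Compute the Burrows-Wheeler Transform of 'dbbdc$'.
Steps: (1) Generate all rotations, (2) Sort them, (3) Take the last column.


Rotations (sorted):
  0: $dbbdc -> last char: c
  1: bbdc$d -> last char: d
  2: bdc$db -> last char: b
  3: c$dbbd -> last char: d
  4: dbbdc$ -> last char: $
  5: dc$dbb -> last char: b


BWT = cdbd$b


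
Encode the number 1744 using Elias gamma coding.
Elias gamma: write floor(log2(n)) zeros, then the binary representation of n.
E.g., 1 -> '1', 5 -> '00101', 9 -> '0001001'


num_bits = floor(log2(1744)) + 1 = 11
leading_zeros = num_bits - 1 = 10
binary(1744) = 11011010000

Elias gamma(1744) = '0000000000' + '11011010000' = 000000000011011010000 (21 bits)


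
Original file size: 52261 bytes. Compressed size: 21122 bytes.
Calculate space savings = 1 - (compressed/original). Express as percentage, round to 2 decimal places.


ratio = compressed/original = 21122/52261 = 0.404164
savings = 1 - ratio = 1 - 0.404164 = 0.595836
as a percentage: 0.595836 * 100 = 59.58%

Space savings = 1 - 21122/52261 = 59.58%


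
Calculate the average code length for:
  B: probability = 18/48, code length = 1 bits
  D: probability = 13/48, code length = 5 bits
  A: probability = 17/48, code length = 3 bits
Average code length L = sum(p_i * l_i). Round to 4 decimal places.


Weighted contributions p_i * l_i:
  B: (18/48) * 1 = 18/48
  D: (13/48) * 5 = 65/48
  A: (17/48) * 3 = 51/48
Sum = (18 + 65 + 51)/48 = 134/48

L = 134/48 = 2.7917 bits/symbol
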